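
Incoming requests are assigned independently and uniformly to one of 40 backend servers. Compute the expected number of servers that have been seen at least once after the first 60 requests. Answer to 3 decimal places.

For each server, P(seen in 60 requests) = 1 - (39/40)^60 = 0.7811.
By linearity of expectation, E[distinct seen] = 40·(1 - (39/40)^60) = 31.2434.

31.243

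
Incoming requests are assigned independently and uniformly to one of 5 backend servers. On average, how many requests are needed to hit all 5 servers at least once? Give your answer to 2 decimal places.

After k distinct servers have appeared, the next request gives a new one with probability (5-k)/5, so the expected wait for the (k+1)-th is 5/(5-k).
E[T] = 5/5 + 5/4 + 5/3 + 5/2 + 5/1 = 5·H_{5}.
H_{5} = 2.283, so E[T] = 11.417.

11.42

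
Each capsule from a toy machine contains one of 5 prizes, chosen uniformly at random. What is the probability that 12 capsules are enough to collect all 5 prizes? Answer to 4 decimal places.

By inclusion–exclusion over which prizes are missing,
P(all seen) = Σ_{j=0}^{5} (-1)^j C(5,j)((5-j)/5)^12
= 1.00000 - 0.34360 + 0.02177 - 0.00017 + 0.00000 - 0.00000
= 0.67800.

0.6780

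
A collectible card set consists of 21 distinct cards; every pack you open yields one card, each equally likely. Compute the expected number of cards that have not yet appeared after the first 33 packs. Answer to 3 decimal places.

For each card, P(unseen after 33) = (20/21)^33 = 0.1999.
By linearity of expectation, E[unseen] = 21·(20/21)^33 = 4.1973.

4.197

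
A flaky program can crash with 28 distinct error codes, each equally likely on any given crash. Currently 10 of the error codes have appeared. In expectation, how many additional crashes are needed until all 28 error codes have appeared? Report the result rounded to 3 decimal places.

97.863

With k distinct error codes already seen, the next new one takes an expected 28/(28-k) crashes.
Sum over k = 10,...,27: E = 28/18 + 28/17 + 28/16 + ... + 28/2 + 28/1 = 97.8630.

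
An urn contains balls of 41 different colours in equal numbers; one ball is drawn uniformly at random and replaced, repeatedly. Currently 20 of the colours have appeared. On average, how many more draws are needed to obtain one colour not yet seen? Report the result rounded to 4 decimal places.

The number of draws until the next new colour is geometric with success probability 21/41, so its mean is 41/21.
E = 41/21 = 1.95238.

1.9524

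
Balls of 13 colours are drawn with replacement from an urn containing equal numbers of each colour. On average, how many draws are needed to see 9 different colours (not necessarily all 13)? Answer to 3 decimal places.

Going from k to k+1 distinct takes a geometric number of draws with mean 13/(13-k).
Sum over k = 0,...,8: E = 13/13 + 13/12 + 13/11 + ... + 13/6 + 13/5 = 14.2584.

14.258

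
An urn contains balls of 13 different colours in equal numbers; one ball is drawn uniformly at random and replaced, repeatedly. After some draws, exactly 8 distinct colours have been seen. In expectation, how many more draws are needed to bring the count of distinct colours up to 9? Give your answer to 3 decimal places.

With k distinct colours already seen, the next new one takes an expected 13/(13-k) draws.
Only the k = 8 term is needed: E = 13/5 = 2.6000.

2.600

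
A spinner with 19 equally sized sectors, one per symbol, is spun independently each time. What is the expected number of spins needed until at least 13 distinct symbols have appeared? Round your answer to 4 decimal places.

20.8571

With k distinct symbols already seen, the next new one arrives after an expected 19/(19-k) spins.
Sum over k = 0,...,12: E = 19/19 + 19/18 + 19/17 + ... + 19/8 + 19/7 = 20.85705.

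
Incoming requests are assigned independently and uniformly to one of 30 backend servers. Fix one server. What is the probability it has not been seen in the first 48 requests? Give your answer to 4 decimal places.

Each request misses the fixed server with probability (30-1)/30 = 29/30, independently.
P(still missing after 48) = (29/30)^48 = 0.19646.

0.1965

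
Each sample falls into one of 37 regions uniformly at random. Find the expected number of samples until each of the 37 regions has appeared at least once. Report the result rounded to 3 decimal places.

After k distinct regions have appeared, the next sample gives a new one with probability (37-k)/37, so the expected wait for the (k+1)-th is 37/(37-k).
E[T] = 37/37 + 37/36 + 37/35 + ... + 37/2 + 37/1 = 37·H_{37}.
H_{37} = 4.2016, so E[T] = 155.4587.

155.459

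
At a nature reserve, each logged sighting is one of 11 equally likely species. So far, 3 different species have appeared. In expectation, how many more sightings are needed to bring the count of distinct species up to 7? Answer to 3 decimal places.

The wait to go from k to k+1 distinct species is geometric with mean 11/(11-k).
Sum over k = 3,...,6: E = 11/8 + 11/7 + 11/6 + 11/5 = 6.9798.

6.980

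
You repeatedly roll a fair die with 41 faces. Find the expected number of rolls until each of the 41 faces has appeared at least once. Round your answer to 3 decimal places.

After k distinct faces have appeared, the next roll gives a new one with probability (41-k)/41, so the expected wait for the (k+1)-th is 41/(41-k).
E[T] = 41/41 + 41/40 + 41/39 + ... + 41/2 + 41/1 = 41·H_{41}.
H_{41} = 4.3029, so E[T] = 176.4203.

176.420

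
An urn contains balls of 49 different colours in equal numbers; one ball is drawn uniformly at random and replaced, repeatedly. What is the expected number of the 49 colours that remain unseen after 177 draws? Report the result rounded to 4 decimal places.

For each colour, P(unseen after 177) = (48/49)^177 = 0.02600.
By linearity of expectation, E[unseen] = 49·(48/49)^177 = 1.27406.

1.2741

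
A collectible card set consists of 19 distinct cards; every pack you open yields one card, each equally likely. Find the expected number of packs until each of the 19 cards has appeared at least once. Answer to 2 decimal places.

After k distinct cards have appeared, the next pack gives a new one with probability (19-k)/19, so the expected wait for the (k+1)-th is 19/(19-k).
E[T] = 19/19 + 19/18 + 19/17 + ... + 19/2 + 19/1 = 19·H_{19}.
H_{19} = 3.548, so E[T] = 67.407.

67.41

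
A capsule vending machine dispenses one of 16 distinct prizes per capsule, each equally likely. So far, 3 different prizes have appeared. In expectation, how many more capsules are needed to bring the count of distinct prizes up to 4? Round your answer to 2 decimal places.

1.23

With k distinct prizes already seen, the next new one takes an expected 16/(16-k) capsules.
Only the k = 3 term is needed: E = 16/13 = 1.231.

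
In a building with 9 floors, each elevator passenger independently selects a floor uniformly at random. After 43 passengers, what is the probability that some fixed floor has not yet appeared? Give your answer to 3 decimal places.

0.006

Each passenger misses the fixed floor with probability (9-1)/9 = 8/9, independently.
P(still missing after 43) = (8/9)^43 = 0.0063.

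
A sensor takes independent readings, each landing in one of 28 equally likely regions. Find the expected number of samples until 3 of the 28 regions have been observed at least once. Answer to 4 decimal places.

3.1140

Going from k to k+1 distinct takes a geometric number of samples with mean 28/(28-k).
Sum over k = 0,...,2: E = 28/28 + 28/27 + 28/26 = 3.11396.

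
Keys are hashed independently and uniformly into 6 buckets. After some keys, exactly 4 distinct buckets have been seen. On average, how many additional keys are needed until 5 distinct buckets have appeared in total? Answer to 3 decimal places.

3.000

From k distinct to k+1 distinct takes on average 6/(6-k) keys.
Only the k = 4 term is needed: E = 6/2 = 3.0000.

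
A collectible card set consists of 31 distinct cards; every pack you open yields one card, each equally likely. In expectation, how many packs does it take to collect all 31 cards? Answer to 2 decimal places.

124.84

After k distinct cards have appeared, the next pack gives a new one with probability (31-k)/31, so the expected wait for the (k+1)-th is 31/(31-k).
E[T] = 31/31 + 31/30 + 31/29 + ... + 31/2 + 31/1 = 31·H_{31}.
H_{31} = 4.027, so E[T] = 124.845.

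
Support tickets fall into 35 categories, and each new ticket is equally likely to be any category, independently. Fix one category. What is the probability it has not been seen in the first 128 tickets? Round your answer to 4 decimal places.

0.0245

Each ticket misses the fixed category with probability (35-1)/35 = 34/35, independently.
P(still missing after 128) = (34/35)^128 = 0.02447.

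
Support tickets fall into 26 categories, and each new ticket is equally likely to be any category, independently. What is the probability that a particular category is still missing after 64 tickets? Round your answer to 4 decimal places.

0.0813

On each ticket the fixed category fails to appear with probability 25/26.
P(still missing after 64) = (25/26)^64 = 0.08126.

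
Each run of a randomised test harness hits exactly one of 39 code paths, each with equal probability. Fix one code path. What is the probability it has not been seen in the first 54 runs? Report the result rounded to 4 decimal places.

On each run the fixed code path fails to appear with probability 38/39.
P(still missing after 54) = (38/39)^54 = 0.24594.

0.2459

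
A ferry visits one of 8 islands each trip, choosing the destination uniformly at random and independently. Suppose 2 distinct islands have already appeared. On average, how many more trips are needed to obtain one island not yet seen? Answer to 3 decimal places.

Each trip yields a new island with probability (8-2)/8 = 6/8, so the wait is geometric with mean 8/6.
E = 8/6 = 1.3333.

1.333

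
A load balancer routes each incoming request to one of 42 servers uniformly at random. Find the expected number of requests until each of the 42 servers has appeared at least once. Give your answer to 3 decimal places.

181.723

After k distinct servers have appeared, the next request gives a new one with probability (42-k)/42, so the expected wait for the (k+1)-th is 42/(42-k).
E[T] = 42/42 + 42/41 + 42/40 + ... + 42/2 + 42/1 = 42·H_{42}.
H_{42} = 4.3267, so E[T] = 181.7232.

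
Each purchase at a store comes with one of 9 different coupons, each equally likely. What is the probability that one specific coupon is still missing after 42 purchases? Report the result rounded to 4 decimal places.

Each purchase misses the fixed coupon with probability (9-1)/9 = 8/9, independently.
P(still missing after 42) = (8/9)^42 = 0.00711.

0.0071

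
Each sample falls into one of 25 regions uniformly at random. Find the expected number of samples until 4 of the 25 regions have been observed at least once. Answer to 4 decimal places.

4.2650

With k distinct regions already seen, the next new one arrives after an expected 25/(25-k) samples.
Sum over k = 0,...,3: E = 25/25 + 25/24 + 25/23 + 25/22 = 4.26499.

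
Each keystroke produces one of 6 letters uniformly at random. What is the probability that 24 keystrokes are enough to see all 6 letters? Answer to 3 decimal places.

0.925

By inclusion–exclusion over which letters are missing,
P(all seen) = Σ_{j=0}^{6} (-1)^j C(6,j)((6-j)/6)^24
= 1.0000 - 0.0755 + 0.0009 - 0.0000 + 0.0000 - 0.0000 + 0.0000
= 0.9254.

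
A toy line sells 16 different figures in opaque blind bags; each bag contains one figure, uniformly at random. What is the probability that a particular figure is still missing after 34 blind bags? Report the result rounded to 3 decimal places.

0.111

Each blind bag misses the fixed figure with probability (16-1)/16 = 15/16, independently.
P(still missing after 34) = (15/16)^34 = 0.1114.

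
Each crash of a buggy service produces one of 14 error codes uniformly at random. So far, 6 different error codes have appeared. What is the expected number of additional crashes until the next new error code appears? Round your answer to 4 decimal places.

1.7500

The number of crashes until the next new error code is geometric with success probability 8/14, so its mean is 14/8.
E = 14/8 = 1.75000.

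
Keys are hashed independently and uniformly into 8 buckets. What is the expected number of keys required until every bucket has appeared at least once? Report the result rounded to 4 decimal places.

Split into phases: going from k distinct to k+1 distinct takes on average 8/(8-k) keys.
E[T] = 8/8 + 8/7 + 8/6 + ... + 8/2 + 8/1 = 8·H_{8}.
H_{8} = 2.71786, so E[T] = 21.74286.

21.7429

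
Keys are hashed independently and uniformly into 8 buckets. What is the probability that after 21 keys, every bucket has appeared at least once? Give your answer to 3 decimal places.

0.579

Let A_i be the event that bucket i is missing after 21 keys. By inclusion–exclusion on the A_i,
P(all seen) = Σ_{j=0}^{8} (-1)^j C(8,j)((8-j)/8)^21
= 1.0000 - 0.4845 + 0.0666 - 0.0029 + 0.0000 - 0.0000 + 0.0000 - 0.0000 + 0.0000
= 0.5793.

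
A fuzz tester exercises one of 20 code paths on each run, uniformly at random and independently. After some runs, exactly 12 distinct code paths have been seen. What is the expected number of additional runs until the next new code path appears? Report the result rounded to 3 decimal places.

2.500

The number of runs until the next new code path is geometric with success probability 8/20, so its mean is 20/8.
E = 20/8 = 2.5000.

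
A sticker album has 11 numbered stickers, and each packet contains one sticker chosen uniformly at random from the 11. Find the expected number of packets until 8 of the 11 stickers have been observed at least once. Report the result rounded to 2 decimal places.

Going from k to k+1 distinct takes a geometric number of packets with mean 11/(11-k).
Sum over k = 0,...,7: E = 11/11 + 11/10 + 11/9 + ... + 11/5 + 11/4 = 13.052.

13.05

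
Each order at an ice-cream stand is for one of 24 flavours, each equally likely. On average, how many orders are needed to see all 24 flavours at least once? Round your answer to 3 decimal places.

90.623

Split into phases: going from k distinct to k+1 distinct takes on average 24/(24-k) orders.
E[T] = 24/24 + 24/23 + 24/22 + ... + 24/2 + 24/1 = 24·H_{24}.
H_{24} = 3.7760, so E[T] = 90.6230.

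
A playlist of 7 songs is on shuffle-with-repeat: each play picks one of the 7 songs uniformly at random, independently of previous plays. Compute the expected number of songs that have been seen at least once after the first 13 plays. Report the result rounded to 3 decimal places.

6.056

For each song, P(seen in 13 plays) = 1 - (6/7)^13 = 0.8652.
By linearity of expectation, E[distinct seen] = 7·(1 - (6/7)^13) = 6.0564.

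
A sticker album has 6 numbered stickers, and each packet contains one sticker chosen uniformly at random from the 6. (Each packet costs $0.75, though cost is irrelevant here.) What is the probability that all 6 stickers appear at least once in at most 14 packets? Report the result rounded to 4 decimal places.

By inclusion–exclusion over which stickers are missing,
P(all seen) = Σ_{j=0}^{6} (-1)^j C(6,j)((6-j)/6)^14
= 1.00000 - 0.46732 + 0.05138 - 0.00122 + 0.00000 - 0.00000 + 0.00000
= 0.58285.

0.5828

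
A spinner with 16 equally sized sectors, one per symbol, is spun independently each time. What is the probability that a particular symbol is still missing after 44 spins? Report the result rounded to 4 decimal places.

0.0584

On each spin the fixed symbol fails to appear with probability 15/16.
P(still missing after 44) = (15/16)^44 = 0.05844.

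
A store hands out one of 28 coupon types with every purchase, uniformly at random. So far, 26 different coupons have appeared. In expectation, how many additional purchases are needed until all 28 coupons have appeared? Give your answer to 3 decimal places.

42.000

The wait to go from k to k+1 distinct coupons is geometric with mean 28/(28-k).
Sum over k = 26,...,27: E = 28/2 + 28/1 = 42.0000.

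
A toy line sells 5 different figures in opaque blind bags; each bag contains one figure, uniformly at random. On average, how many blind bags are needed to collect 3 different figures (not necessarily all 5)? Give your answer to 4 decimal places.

3.9167

Going from k to k+1 distinct takes a geometric number of blind bags with mean 5/(5-k).
Sum over k = 0,...,2: E = 5/5 + 5/4 + 5/3 = 3.91667.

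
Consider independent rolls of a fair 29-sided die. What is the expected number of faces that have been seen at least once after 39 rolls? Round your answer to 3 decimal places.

For each face, P(seen in 39 rolls) = 1 - (28/29)^39 = 0.7455.
By linearity of expectation, E[distinct seen] = 29·(1 - (28/29)^39) = 21.6203.

21.620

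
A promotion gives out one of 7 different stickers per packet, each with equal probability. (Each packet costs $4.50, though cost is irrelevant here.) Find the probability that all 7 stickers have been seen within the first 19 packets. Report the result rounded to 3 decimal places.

By inclusion–exclusion over which stickers are missing,
P(all seen) = Σ_{j=0}^{7} (-1)^j C(7,j)((7-j)/7)^19
= 1.0000 - 0.3742 + 0.0351 - 0.0008 + 0.0000 - 0.0000 + 0.0000 - 0.0000
= 0.6601.

0.660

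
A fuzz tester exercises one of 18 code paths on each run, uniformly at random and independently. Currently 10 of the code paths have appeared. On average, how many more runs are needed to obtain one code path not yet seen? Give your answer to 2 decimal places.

Each run yields a new code path with probability (18-10)/18 = 8/18, so the wait is geometric with mean 18/8.
E = 18/8 = 2.250.

2.25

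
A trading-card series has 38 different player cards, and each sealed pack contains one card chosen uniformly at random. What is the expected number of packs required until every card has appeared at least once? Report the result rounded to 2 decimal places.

160.66

The wait to go from k to k+1 distinct cards is geometric with mean 38/(38-k).
E[T] = 38/38 + 38/37 + 38/36 + ... + 38/2 + 38/1 = 38·H_{38}.
H_{38} = 4.228, so E[T] = 160.660.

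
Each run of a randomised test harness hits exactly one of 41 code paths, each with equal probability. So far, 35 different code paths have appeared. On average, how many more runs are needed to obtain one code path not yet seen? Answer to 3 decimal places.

The number of runs until the next new code path is geometric with success probability 6/41, so its mean is 41/6.
E = 41/6 = 6.8333.

6.833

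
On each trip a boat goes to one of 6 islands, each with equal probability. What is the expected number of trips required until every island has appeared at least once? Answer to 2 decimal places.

Split into phases: going from k distinct to k+1 distinct takes on average 6/(6-k) trips.
E[T] = 6/6 + 6/5 + 6/4 + 6/3 + 6/2 + 6/1 = 6·H_{6}.
H_{6} = 2.450, so E[T] = 14.700.

14.70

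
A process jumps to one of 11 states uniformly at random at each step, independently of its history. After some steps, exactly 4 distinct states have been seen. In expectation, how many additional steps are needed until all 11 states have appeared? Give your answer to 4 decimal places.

28.5214

With k distinct states already seen, the next new one takes an expected 11/(11-k) steps.
Sum over k = 4,...,10: E = 11/7 + 11/6 + 11/5 + ... + 11/2 + 11/1 = 28.52143.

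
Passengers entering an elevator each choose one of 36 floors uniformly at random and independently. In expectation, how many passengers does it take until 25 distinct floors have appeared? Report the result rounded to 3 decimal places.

Going from k to k+1 distinct takes a geometric number of passengers with mean 36/(36-k).
Sum over k = 0,...,24: E = 36/36 + 36/35 + 36/34 + ... + 36/13 + 36/12 = 41.5685.

41.569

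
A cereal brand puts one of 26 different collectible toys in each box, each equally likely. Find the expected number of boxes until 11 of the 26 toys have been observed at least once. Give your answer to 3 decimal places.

With k distinct toys already seen, the next new one arrives after an expected 26/(26-k) boxes.
Sum over k = 0,...,10: E = 26/26 + 26/25 + 26/24 + ... + 26/17 + 26/16 = 13.9410.

13.941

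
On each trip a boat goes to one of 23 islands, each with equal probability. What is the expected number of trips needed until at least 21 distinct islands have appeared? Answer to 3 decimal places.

51.389

With k distinct islands already seen, the next new one arrives after an expected 23/(23-k) trips.
Sum over k = 0,...,20: E = 23/23 + 23/22 + 23/21 + ... + 23/4 + 23/3 = 51.3887.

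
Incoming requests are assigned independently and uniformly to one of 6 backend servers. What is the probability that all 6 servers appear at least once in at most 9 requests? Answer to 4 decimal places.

By inclusion–exclusion over which servers are missing,
P(all seen) = Σ_{j=0}^{6} (-1)^j C(6,j)((6-j)/6)^9
= 1.00000 - 1.16284 + 0.39018 - 0.03906 + 0.00076 - 0.00000 + 0.00000
= 0.18904.

0.1890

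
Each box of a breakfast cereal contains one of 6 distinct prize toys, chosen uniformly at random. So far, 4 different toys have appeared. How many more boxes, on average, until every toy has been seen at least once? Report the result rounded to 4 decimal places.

With k distinct toys already seen, the next new one takes an expected 6/(6-k) boxes.
Sum over k = 4,...,5: E = 6/2 + 6/1 = 9.00000.

9.0000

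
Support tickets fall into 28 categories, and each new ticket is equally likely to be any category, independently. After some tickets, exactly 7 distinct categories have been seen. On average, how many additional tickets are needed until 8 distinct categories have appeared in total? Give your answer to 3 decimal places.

1.333

With k distinct categories already seen, the next new one takes an expected 28/(28-k) tickets.
Only the k = 7 term is needed: E = 28/21 = 1.3333.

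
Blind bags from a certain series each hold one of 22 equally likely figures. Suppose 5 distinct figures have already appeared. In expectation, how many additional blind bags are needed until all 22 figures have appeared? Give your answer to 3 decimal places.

75.670

The wait to go from k to k+1 distinct figures is geometric with mean 22/(22-k).
Sum over k = 5,...,21: E = 22/17 + 22/16 + 22/15 + ... + 22/2 + 22/1 = 75.6702.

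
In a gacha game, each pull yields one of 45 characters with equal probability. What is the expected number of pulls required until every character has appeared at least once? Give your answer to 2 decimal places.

197.77

The wait to go from k to k+1 distinct characters is geometric with mean 45/(45-k).
E[T] = 45/45 + 45/44 + 45/43 + ... + 45/2 + 45/1 = 45·H_{45}.
H_{45} = 4.395, so E[T] = 197.773.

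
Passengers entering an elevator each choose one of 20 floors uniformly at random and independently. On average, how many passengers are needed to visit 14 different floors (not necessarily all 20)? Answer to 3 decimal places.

22.955

Going from k to k+1 distinct takes a geometric number of passengers with mean 20/(20-k).
Sum over k = 0,...,13: E = 20/20 + 20/19 + 20/18 + ... + 20/8 + 20/7 = 22.9548.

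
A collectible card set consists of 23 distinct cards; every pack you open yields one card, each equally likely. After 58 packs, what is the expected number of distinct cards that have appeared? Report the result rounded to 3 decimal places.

21.254

For each card, P(seen in 58 packs) = 1 - (22/23)^58 = 0.9241.
By linearity of expectation, E[distinct seen] = 23·(1 - (22/23)^58) = 21.2541.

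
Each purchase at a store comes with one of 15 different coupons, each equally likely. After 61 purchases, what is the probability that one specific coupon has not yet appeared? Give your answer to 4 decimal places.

0.0149

On each purchase the fixed coupon fails to appear with probability 14/15.
P(still missing after 61) = (14/15)^61 = 0.01487.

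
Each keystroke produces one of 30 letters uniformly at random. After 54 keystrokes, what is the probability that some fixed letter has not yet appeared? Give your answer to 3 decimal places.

On each keystroke the fixed letter fails to appear with probability 29/30.
P(still missing after 54) = (29/30)^54 = 0.1603.

0.160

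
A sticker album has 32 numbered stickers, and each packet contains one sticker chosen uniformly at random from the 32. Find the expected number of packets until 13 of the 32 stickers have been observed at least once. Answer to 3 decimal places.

Going from k to k+1 distinct takes a geometric number of packets with mean 32/(32-k).
Sum over k = 0,...,12: E = 32/32 + 32/31 + 32/30 + ... + 32/21 + 32/20 = 16.3442.

16.344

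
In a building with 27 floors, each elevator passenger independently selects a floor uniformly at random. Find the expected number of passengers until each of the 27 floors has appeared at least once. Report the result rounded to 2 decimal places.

The wait to go from k to k+1 distinct floors is geometric with mean 27/(27-k).
E[T] = 27/27 + 27/26 + 27/25 + ... + 27/2 + 27/1 = 27·H_{27}.
H_{27} = 3.891, so E[T] = 105.069.

105.07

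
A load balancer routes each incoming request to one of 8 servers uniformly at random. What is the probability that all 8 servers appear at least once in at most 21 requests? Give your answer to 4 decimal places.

Let A_i be the event that server i is missing after 21 requests. By inclusion–exclusion on the A_i,
P(all seen) = Σ_{j=0}^{8} (-1)^j C(8,j)((8-j)/8)^21
= 1.00000 - 0.48446 + 0.06660 - 0.00290 + 0.00003 - 0.00000 + 0.00000 - 0.00000 + 0.00000
= 0.57927.

0.5793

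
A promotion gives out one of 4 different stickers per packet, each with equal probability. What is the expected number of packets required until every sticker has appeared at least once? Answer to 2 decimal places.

8.33

The wait to go from k to k+1 distinct stickers is geometric with mean 4/(4-k).
E[T] = 4/4 + 4/3 + 4/2 + 4/1 = 4·H_{4}.
H_{4} = 2.083, so E[T] = 8.333.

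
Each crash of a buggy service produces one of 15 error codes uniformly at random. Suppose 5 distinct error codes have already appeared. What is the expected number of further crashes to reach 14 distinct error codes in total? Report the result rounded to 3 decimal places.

The wait to go from k to k+1 distinct error codes is geometric with mean 15/(15-k).
Sum over k = 5,...,13: E = 15/10 + 15/9 + 15/8 + ... + 15/3 + 15/2 = 28.9345.

28.935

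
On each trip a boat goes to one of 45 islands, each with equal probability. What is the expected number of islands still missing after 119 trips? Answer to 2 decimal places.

For each island, P(unseen after 119) = (44/45)^119 = 0.069.
By linearity of expectation, E[unseen] = 45·(44/45)^119 = 3.103.

3.10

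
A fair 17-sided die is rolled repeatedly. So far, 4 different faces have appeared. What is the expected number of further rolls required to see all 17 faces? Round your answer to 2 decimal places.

54.06

The wait to go from k to k+1 distinct faces is geometric with mean 17/(17-k).
Sum over k = 4,...,16: E = 17/13 + 17/12 + 17/11 + ... + 17/2 + 17/1 = 54.062.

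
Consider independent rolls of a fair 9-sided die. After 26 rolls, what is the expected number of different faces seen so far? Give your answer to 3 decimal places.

8.579

For each face, P(seen in 26 rolls) = 1 - (8/9)^26 = 0.9532.
By linearity of expectation, E[distinct seen] = 9·(1 - (8/9)^26) = 8.5790.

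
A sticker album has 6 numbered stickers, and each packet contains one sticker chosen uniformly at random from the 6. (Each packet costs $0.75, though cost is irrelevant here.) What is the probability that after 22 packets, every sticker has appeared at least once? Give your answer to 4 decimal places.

Let A_i be the event that sticker i is missing after 22 packets. By inclusion–exclusion on the A_i,
P(all seen) = Σ_{j=0}^{6} (-1)^j C(6,j)((6-j)/6)^22
= 1.00000 - 0.10868 + 0.00200 - 0.00000 + 0.00000 - 0.00000 + 0.00000
= 0.89332.

0.8933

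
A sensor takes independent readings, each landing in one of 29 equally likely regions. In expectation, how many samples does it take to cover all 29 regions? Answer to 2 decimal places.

After k distinct regions have appeared, the next sample gives a new one with probability (29-k)/29, so the expected wait for the (k+1)-th is 29/(29-k).
E[T] = 29/29 + 29/28 + 29/27 + ... + 29/2 + 29/1 = 29·H_{29}.
H_{29} = 3.962, so E[T] = 114.888.

114.89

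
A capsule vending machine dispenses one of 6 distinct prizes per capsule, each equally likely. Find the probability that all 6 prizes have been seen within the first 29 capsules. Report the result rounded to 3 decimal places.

By inclusion–exclusion over which prizes are missing,
P(all seen) = Σ_{j=0}^{6} (-1)^j C(6,j)((6-j)/6)^29
= 1.0000 - 0.0303 + 0.0001 - 0.0000 + 0.0000 - 0.0000 + 0.0000
= 0.9698.

0.970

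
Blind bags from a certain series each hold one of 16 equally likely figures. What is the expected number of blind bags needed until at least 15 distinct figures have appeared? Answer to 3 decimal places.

Going from k to k+1 distinct takes a geometric number of blind bags with mean 16/(16-k).
Sum over k = 0,...,14: E = 16/16 + 16/15 + 16/14 + ... + 16/3 + 16/2 = 38.0917.

38.092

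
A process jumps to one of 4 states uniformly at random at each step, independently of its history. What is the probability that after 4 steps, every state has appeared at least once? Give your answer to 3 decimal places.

By inclusion–exclusion over which states are missing,
P(all seen) = Σ_{j=0}^{4} (-1)^j C(4,j)((4-j)/4)^4
= 1.0000 - 1.2656 + 0.3750 - 0.0156 + 0.0000
= 0.0938.

0.094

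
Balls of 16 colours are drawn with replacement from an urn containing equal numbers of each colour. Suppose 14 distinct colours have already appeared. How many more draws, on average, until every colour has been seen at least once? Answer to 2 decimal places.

24.00

With k distinct colours already seen, the next new one takes an expected 16/(16-k) draws.
Sum over k = 14,...,15: E = 16/2 + 16/1 = 24.000.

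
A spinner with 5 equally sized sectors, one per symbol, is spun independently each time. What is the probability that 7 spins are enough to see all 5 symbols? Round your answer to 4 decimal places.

0.2150

Let A_i be the event that symbol i is missing after 7 spins. By inclusion–exclusion on the A_i,
P(all seen) = Σ_{j=0}^{5} (-1)^j C(5,j)((5-j)/5)^7
= 1.00000 - 1.04858 + 0.27994 - 0.01638 + 0.00006 - 0.00000
= 0.21504.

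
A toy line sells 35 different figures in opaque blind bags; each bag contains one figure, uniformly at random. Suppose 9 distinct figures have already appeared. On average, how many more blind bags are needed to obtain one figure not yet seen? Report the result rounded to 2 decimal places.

1.35

Each blind bag yields a new figure with probability (35-9)/35 = 26/35, so the wait is geometric with mean 35/26.
E = 35/26 = 1.346.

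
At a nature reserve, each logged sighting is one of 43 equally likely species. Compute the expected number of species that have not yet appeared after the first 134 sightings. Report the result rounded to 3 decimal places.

For each species, P(unseen after 134) = (42/43)^134 = 0.0427.
By linearity of expectation, E[unseen] = 43·(42/43)^134 = 1.8370.

1.837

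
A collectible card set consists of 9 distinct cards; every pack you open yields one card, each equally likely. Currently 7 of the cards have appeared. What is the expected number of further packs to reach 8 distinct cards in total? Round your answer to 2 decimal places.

4.50

The wait to go from k to k+1 distinct cards is geometric with mean 9/(9-k).
Only the k = 7 term is needed: E = 9/2 = 4.500.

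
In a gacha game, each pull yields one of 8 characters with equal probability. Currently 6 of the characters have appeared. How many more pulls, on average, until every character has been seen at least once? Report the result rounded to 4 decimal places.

12.0000

From k distinct to k+1 distinct takes on average 8/(8-k) pulls.
Sum over k = 6,...,7: E = 8/2 + 8/1 = 12.00000.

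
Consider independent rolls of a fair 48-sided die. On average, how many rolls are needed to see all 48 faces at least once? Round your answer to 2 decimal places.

214.02

Split into phases: going from k distinct to k+1 distinct takes on average 48/(48-k) rolls.
E[T] = 48/48 + 48/47 + 48/46 + ... + 48/2 + 48/1 = 48·H_{48}.
H_{48} = 4.459, so E[T] = 214.022.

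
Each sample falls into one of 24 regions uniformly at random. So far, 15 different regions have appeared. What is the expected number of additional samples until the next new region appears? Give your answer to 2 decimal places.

Each sample yields a new region with probability (24-15)/24 = 9/24, so the wait is geometric with mean 24/9.
E = 24/9 = 2.667.

2.67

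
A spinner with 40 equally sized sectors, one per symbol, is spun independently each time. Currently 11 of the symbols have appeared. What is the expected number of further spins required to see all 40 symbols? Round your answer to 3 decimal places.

158.466

From k distinct to k+1 distinct takes on average 40/(40-k) spins.
Sum over k = 11,...,39: E = 40/29 + 40/28 + 40/27 + ... + 40/2 + 40/1 = 158.4662.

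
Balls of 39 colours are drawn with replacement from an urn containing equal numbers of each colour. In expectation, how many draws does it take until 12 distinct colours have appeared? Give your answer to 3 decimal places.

14.121

With k distinct colours already seen, the next new one arrives after an expected 39/(39-k) draws.
Sum over k = 0,...,11: E = 39/39 + 39/38 + 39/37 + ... + 39/29 + 39/28 = 14.1214.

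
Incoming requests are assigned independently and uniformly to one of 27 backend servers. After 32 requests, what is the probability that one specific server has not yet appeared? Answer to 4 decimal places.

Each request misses the fixed server with probability (27-1)/27 = 26/27, independently.
P(still missing after 32) = (26/27)^32 = 0.29889.

0.2989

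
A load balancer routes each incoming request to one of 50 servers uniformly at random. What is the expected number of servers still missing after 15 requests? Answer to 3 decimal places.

36.928

For each server, P(unseen after 15) = (49/50)^15 = 0.7386.
By linearity of expectation, E[unseen] = 50·(49/50)^15 = 36.9285.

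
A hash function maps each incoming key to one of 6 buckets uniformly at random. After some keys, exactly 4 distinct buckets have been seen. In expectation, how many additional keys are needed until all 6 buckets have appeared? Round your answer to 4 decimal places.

9.0000

With k distinct buckets already seen, the next new one takes an expected 6/(6-k) keys.
Sum over k = 4,...,5: E = 6/2 + 6/1 = 9.00000.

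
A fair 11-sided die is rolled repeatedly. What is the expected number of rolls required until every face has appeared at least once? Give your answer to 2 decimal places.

33.22

Split into phases: going from k distinct to k+1 distinct takes on average 11/(11-k) rolls.
E[T] = 11/11 + 11/10 + 11/9 + ... + 11/2 + 11/1 = 11·H_{11}.
H_{11} = 3.020, so E[T] = 33.219.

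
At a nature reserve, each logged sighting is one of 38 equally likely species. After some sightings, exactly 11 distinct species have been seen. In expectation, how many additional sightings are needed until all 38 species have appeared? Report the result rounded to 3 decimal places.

From k distinct to k+1 distinct takes on average 38/(38-k) sightings.
Sum over k = 11,...,37: E = 38/27 + 38/26 + 38/25 + ... + 38/2 + 38/1 = 147.8754.

147.875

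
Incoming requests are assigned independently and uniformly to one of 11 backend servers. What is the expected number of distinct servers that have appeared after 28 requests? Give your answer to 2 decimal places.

10.24

For each server, P(seen in 28 requests) = 1 - (10/11)^28 = 0.931.
By linearity of expectation, E[distinct seen] = 11·(1 - (10/11)^28) = 10.237.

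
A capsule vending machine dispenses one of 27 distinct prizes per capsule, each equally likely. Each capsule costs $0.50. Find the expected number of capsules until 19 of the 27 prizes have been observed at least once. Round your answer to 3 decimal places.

With k distinct prizes already seen, the next new one arrives after an expected 27/(27-k) capsules.
Sum over k = 0,...,18: E = 27/27 + 27/26 + 27/25 + ... + 27/10 + 27/9 = 31.6872.

31.687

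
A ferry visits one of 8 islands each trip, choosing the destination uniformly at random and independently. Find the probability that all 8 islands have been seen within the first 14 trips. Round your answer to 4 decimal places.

By inclusion–exclusion over which islands are missing,
P(all seen) = Σ_{j=0}^{8} (-1)^j C(8,j)((8-j)/8)^14
= 1.00000 - 1.23368 + 0.49890 - 0.07772 + 0.00427 - 0.00006 + 0.00000 - 0.00000 + 0.00000
= 0.19172.

0.1917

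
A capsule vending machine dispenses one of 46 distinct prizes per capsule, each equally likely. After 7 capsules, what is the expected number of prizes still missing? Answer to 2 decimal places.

For each prize, P(unseen after 7) = (45/46)^7 = 0.857.
By linearity of expectation, E[unseen] = 46·(45/46)^7 = 39.440.

39.44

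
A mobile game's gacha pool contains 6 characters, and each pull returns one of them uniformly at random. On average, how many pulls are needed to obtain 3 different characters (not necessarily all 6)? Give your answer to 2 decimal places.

3.70

Going from k to k+1 distinct takes a geometric number of pulls with mean 6/(6-k).
Sum over k = 0,...,2: E = 6/6 + 6/5 + 6/4 = 3.700.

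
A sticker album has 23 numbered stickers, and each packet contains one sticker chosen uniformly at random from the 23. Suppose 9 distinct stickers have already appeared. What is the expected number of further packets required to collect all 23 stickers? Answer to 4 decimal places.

From k distinct to k+1 distinct takes on average 23/(23-k) packets.
Sum over k = 9,...,22: E = 23/14 + 23/13 + 23/12 + ... + 23/2 + 23/1 = 74.78593.

74.7859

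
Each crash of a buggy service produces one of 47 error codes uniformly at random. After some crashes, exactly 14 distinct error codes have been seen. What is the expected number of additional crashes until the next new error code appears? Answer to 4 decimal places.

Each crash yields a new error code with probability (47-14)/47 = 33/47, so the wait is geometric with mean 47/33.
E = 47/33 = 1.42424.

1.4242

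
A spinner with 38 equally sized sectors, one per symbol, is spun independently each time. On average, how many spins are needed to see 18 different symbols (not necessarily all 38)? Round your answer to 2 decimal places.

With k distinct symbols already seen, the next new one arrives after an expected 38/(38-k) spins.
Sum over k = 0,...,17: E = 38/38 + 38/37 + 38/36 + ... + 38/22 + 38/21 = 23.946.

23.95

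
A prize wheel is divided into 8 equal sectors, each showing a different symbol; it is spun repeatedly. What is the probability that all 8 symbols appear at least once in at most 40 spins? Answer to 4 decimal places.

By inclusion–exclusion over which symbols are missing,
P(all seen) = Σ_{j=0}^{8} (-1)^j C(8,j)((8-j)/8)^40
= 1.00000 - 0.03832 + 0.00028 - 0.00000 + 0.00000 - 0.00000 + 0.00000 - 0.00000 + 0.00000
= 0.96196.

0.9620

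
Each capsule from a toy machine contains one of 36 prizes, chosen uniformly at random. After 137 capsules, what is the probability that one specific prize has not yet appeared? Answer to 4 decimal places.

On each capsule the fixed prize fails to appear with probability 35/36.
P(still missing after 137) = (35/36)^137 = 0.02108.

0.0211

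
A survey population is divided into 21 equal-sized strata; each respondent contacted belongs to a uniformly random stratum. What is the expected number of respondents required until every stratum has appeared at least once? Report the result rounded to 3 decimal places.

The wait to go from k to k+1 distinct strata is geometric with mean 21/(21-k).
E[T] = 21/21 + 21/20 + 21/19 + ... + 21/2 + 21/1 = 21·H_{21}.
H_{21} = 3.6454, so E[T] = 76.5525.

76.553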